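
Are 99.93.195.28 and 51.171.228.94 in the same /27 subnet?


Mask: 255.255.255.224
99.93.195.28 AND mask = 99.93.195.0
51.171.228.94 AND mask = 51.171.228.64
No, different subnets (99.93.195.0 vs 51.171.228.64)


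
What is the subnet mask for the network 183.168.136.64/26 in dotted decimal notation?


/26 means 26 network bits, 6 host bits
Binary: 11111111111111111111111111000000
Mask: 255.255.255.192


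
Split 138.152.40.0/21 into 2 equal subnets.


New prefix = 21 + 1 = 22
Each subnet has 1024 addresses
  138.152.40.0/22
  138.152.44.0/22
Subnets: 138.152.40.0/22, 138.152.44.0/22


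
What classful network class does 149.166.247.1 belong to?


First octet: 149
Binary: 10010101
10xxxxxx -> Class B (128-191)
Class B, default mask 255.255.0.0 (/16)


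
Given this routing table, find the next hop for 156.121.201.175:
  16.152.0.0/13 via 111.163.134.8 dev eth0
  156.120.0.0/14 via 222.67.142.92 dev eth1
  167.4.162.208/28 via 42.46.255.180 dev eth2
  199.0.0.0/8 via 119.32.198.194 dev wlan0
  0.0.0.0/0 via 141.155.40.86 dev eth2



Longest prefix match for 156.121.201.175:
  /13 16.152.0.0: no
  /14 156.120.0.0: MATCH
  /28 167.4.162.208: no
  /8 199.0.0.0: no
  /0 0.0.0.0: MATCH
Selected: next-hop 222.67.142.92 via eth1 (matched /14)


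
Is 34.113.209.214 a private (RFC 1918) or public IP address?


RFC 1918 private ranges:
  10.0.0.0/8 (10.0.0.0 - 10.255.255.255)
  172.16.0.0/12 (172.16.0.0 - 172.31.255.255)
  192.168.0.0/16 (192.168.0.0 - 192.168.255.255)
Public (not in any RFC 1918 range)


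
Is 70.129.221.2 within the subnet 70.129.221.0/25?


Subnet network: 70.129.221.0
Test IP AND mask: 70.129.221.0
Yes, 70.129.221.2 is in 70.129.221.0/25


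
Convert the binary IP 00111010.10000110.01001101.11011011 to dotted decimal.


00111010 = 58
10000110 = 134
01001101 = 77
11011011 = 219
IP: 58.134.77.219


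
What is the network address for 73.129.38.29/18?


IP:   01001001.10000001.00100110.00011101
Mask: 11111111.11111111.11000000.00000000
AND operation:
Net:  01001001.10000001.00000000.00000000
Network: 73.129.0.0/18


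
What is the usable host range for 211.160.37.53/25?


Network: 211.160.37.0
Broadcast: 211.160.37.127
First usable = network + 1
Last usable = broadcast - 1
Range: 211.160.37.1 to 211.160.37.126


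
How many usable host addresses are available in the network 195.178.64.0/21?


Host bits = 32 - 21 = 11
Total addresses = 2^11 = 2048
Usable = total - 2 (network and broadcast)
Usable hosts: 2046


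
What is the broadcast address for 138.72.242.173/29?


Network: 138.72.242.168/29
Host bits = 3
Set all host bits to 1:
Broadcast: 138.72.242.175


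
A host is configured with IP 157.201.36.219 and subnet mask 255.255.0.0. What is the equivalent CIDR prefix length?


Binary: 11111111.11111111.00000000.00000000
Count leading 1s
Prefix: /16


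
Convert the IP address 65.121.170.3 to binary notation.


65 = 01000001
121 = 01111001
170 = 10101010
3 = 00000011
Binary: 01000001.01111001.10101010.00000011


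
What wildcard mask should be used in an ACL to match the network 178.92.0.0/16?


Subnet mask: 255.255.0.0
Wildcard = 255.255.255.255 - subnet mask
255 - 255 = 0
255 - 255 = 0
255 - 0 = 255
255 - 0 = 255
Wildcard: 0.0.255.255


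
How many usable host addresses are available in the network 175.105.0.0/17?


Host bits = 32 - 17 = 15
Total addresses = 2^15 = 32768
Usable = total - 2 (network and broadcast)
Usable hosts: 32766


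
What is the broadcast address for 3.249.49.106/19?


Network: 3.249.32.0/19
Host bits = 13
Set all host bits to 1:
Broadcast: 3.249.63.255


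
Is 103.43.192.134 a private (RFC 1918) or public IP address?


RFC 1918 private ranges:
  10.0.0.0/8 (10.0.0.0 - 10.255.255.255)
  172.16.0.0/12 (172.16.0.0 - 172.31.255.255)
  192.168.0.0/16 (192.168.0.0 - 192.168.255.255)
Public (not in any RFC 1918 range)


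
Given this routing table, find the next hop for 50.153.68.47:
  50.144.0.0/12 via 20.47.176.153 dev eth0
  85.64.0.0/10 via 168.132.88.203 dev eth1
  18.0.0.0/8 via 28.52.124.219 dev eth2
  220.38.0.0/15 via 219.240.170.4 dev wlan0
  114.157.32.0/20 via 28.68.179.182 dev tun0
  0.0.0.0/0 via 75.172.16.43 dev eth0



Longest prefix match for 50.153.68.47:
  /12 50.144.0.0: MATCH
  /10 85.64.0.0: no
  /8 18.0.0.0: no
  /15 220.38.0.0: no
  /20 114.157.32.0: no
  /0 0.0.0.0: MATCH
Selected: next-hop 20.47.176.153 via eth0 (matched /12)


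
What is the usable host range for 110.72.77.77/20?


Network: 110.72.64.0
Broadcast: 110.72.79.255
First usable = network + 1
Last usable = broadcast - 1
Range: 110.72.64.1 to 110.72.79.254


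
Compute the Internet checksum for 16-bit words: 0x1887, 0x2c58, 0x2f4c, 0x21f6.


Sum all words (with carry folding):
+ 0x1887 = 0x1887
+ 0x2c58 = 0x44df
+ 0x2f4c = 0x742b
+ 0x21f6 = 0x9621
One's complement: ~0x9621
Checksum = 0x69de


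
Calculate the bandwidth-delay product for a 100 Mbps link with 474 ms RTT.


BDP = bandwidth * RTT
= 100 Mbps * 474 ms
= 100 * 1e6 * 474 / 1000 bits
= 47400000 bits
= 5925000 bytes
= 5786.1328 KB
BDP = 47400000 bits (5925000 bytes)


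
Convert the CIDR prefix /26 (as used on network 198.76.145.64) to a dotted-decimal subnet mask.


/26 means 26 network bits, 6 host bits
Binary: 11111111111111111111111111000000
Mask: 255.255.255.192


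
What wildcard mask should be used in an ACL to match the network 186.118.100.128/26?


Subnet mask: 255.255.255.192
Wildcard = 255.255.255.255 - subnet mask
255 - 255 = 0
255 - 255 = 0
255 - 255 = 0
255 - 192 = 63
Wildcard: 0.0.0.63


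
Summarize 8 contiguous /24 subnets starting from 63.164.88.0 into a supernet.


Original prefix: /24
Number of subnets: 8 = 2^3
New prefix = 24 - 3 = 21
Supernet: 63.164.88.0/21


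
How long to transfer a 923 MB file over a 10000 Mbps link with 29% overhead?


Effective throughput = 10000 * (1 - 29/100) = 7100 Mbps
File size in Mb = 923 * 8 = 7384 Mb
Time = 7384 / 7100
Time = 1.04 seconds


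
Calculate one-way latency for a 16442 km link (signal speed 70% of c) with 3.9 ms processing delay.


Speed = 0.7 * 3e5 km/s = 210000 km/s
Propagation delay = 16442 / 210000 = 0.0783 s = 78.2952 ms
Processing delay = 3.9 ms
Total one-way latency = 82.1952 ms


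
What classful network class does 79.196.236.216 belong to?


First octet: 79
Binary: 01001111
0xxxxxxx -> Class A (1-126)
Class A, default mask 255.0.0.0 (/8)


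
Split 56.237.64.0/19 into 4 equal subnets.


New prefix = 19 + 2 = 21
Each subnet has 2048 addresses
  56.237.64.0/21
  56.237.72.0/21
  56.237.80.0/21
  56.237.88.0/21
Subnets: 56.237.64.0/21, 56.237.72.0/21, 56.237.80.0/21, 56.237.88.0/21


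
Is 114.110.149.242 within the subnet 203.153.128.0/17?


Subnet network: 203.153.128.0
Test IP AND mask: 114.110.128.0
No, 114.110.149.242 is not in 203.153.128.0/17


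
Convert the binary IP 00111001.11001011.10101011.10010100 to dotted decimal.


00111001 = 57
11001011 = 203
10101011 = 171
10010100 = 148
IP: 57.203.171.148


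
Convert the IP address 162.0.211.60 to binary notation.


162 = 10100010
0 = 00000000
211 = 11010011
60 = 00111100
Binary: 10100010.00000000.11010011.00111100


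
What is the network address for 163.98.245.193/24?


IP:   10100011.01100010.11110101.11000001
Mask: 11111111.11111111.11111111.00000000
AND operation:
Net:  10100011.01100010.11110101.00000000
Network: 163.98.245.0/24


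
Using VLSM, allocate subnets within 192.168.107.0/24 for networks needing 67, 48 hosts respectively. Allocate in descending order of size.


67 hosts -> /25 (126 usable): 192.168.107.0/25
48 hosts -> /26 (62 usable): 192.168.107.128/26
Allocation: 192.168.107.0/25 (67 hosts, 126 usable); 192.168.107.128/26 (48 hosts, 62 usable)


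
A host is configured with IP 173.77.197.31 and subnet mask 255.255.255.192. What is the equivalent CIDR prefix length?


Binary: 11111111.11111111.11111111.11000000
Count leading 1s
Prefix: /26


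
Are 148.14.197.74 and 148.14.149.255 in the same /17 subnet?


Mask: 255.255.128.0
148.14.197.74 AND mask = 148.14.128.0
148.14.149.255 AND mask = 148.14.128.0
Yes, same subnet (148.14.128.0)


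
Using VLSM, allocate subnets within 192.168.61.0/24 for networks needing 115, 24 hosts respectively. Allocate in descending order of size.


115 hosts -> /25 (126 usable): 192.168.61.0/25
24 hosts -> /27 (30 usable): 192.168.61.128/27
Allocation: 192.168.61.0/25 (115 hosts, 126 usable); 192.168.61.128/27 (24 hosts, 30 usable)


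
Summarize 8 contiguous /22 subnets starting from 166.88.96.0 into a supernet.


Original prefix: /22
Number of subnets: 8 = 2^3
New prefix = 22 - 3 = 19
Supernet: 166.88.96.0/19


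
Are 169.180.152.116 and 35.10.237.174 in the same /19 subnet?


Mask: 255.255.224.0
169.180.152.116 AND mask = 169.180.128.0
35.10.237.174 AND mask = 35.10.224.0
No, different subnets (169.180.128.0 vs 35.10.224.0)


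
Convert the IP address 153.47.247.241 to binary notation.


153 = 10011001
47 = 00101111
247 = 11110111
241 = 11110001
Binary: 10011001.00101111.11110111.11110001


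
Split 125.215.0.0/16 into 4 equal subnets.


New prefix = 16 + 2 = 18
Each subnet has 16384 addresses
  125.215.0.0/18
  125.215.64.0/18
  125.215.128.0/18
  125.215.192.0/18
Subnets: 125.215.0.0/18, 125.215.64.0/18, 125.215.128.0/18, 125.215.192.0/18


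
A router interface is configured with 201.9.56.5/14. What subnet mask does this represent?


/14 means 14 network bits, 18 host bits
Binary: 11111111111111000000000000000000
Mask: 255.252.0.0


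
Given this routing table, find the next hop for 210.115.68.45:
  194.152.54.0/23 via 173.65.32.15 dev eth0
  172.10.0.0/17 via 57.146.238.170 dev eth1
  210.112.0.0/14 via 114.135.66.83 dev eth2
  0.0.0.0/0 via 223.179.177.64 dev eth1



Longest prefix match for 210.115.68.45:
  /23 194.152.54.0: no
  /17 172.10.0.0: no
  /14 210.112.0.0: MATCH
  /0 0.0.0.0: MATCH
Selected: next-hop 114.135.66.83 via eth2 (matched /14)


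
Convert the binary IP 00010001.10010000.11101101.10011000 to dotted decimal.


00010001 = 17
10010000 = 144
11101101 = 237
10011000 = 152
IP: 17.144.237.152


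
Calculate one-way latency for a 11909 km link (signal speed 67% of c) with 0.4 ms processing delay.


Speed = 0.67 * 3e5 km/s = 201000 km/s
Propagation delay = 11909 / 201000 = 0.0592 s = 59.2488 ms
Processing delay = 0.4 ms
Total one-way latency = 59.6488 ms


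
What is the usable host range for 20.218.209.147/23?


Network: 20.218.208.0
Broadcast: 20.218.209.255
First usable = network + 1
Last usable = broadcast - 1
Range: 20.218.208.1 to 20.218.209.254


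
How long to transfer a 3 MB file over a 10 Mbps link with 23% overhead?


Effective throughput = 10 * (1 - 23/100) = 7.7 Mbps
File size in Mb = 3 * 8 = 24 Mb
Time = 24 / 7.7
Time = 3.1169 seconds


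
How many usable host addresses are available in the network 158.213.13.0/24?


Host bits = 32 - 24 = 8
Total addresses = 2^8 = 256
Usable = total - 2 (network and broadcast)
Usable hosts: 254


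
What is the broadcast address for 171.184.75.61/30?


Network: 171.184.75.60/30
Host bits = 2
Set all host bits to 1:
Broadcast: 171.184.75.63


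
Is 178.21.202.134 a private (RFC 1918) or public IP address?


RFC 1918 private ranges:
  10.0.0.0/8 (10.0.0.0 - 10.255.255.255)
  172.16.0.0/12 (172.16.0.0 - 172.31.255.255)
  192.168.0.0/16 (192.168.0.0 - 192.168.255.255)
Public (not in any RFC 1918 range)


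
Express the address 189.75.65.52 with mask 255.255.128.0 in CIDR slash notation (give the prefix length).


Binary: 11111111.11111111.10000000.00000000
Count leading 1s
Prefix: /17


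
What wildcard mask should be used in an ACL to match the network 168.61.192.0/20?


Subnet mask: 255.255.240.0
Wildcard = 255.255.255.255 - subnet mask
255 - 255 = 0
255 - 255 = 0
255 - 240 = 15
255 - 0 = 255
Wildcard: 0.0.15.255


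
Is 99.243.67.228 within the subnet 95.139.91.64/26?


Subnet network: 95.139.91.64
Test IP AND mask: 99.243.67.192
No, 99.243.67.228 is not in 95.139.91.64/26


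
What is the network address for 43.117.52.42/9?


IP:   00101011.01110101.00110100.00101010
Mask: 11111111.10000000.00000000.00000000
AND operation:
Net:  00101011.00000000.00000000.00000000
Network: 43.0.0.0/9


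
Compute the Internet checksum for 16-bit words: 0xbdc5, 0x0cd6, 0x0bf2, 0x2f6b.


Sum all words (with carry folding):
+ 0xbdc5 = 0xbdc5
+ 0x0cd6 = 0xca9b
+ 0x0bf2 = 0xd68d
+ 0x2f6b = 0x05f9
One's complement: ~0x05f9
Checksum = 0xfa06


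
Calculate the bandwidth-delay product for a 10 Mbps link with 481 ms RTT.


BDP = bandwidth * RTT
= 10 Mbps * 481 ms
= 10 * 1e6 * 481 / 1000 bits
= 4810000 bits
= 601250 bytes
= 587.1582 KB
BDP = 4810000 bits (601250 bytes)


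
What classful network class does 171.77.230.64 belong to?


First octet: 171
Binary: 10101011
10xxxxxx -> Class B (128-191)
Class B, default mask 255.255.0.0 (/16)


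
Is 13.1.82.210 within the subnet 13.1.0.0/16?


Subnet network: 13.1.0.0
Test IP AND mask: 13.1.0.0
Yes, 13.1.82.210 is in 13.1.0.0/16


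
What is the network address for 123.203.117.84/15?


IP:   01111011.11001011.01110101.01010100
Mask: 11111111.11111110.00000000.00000000
AND operation:
Net:  01111011.11001010.00000000.00000000
Network: 123.202.0.0/15


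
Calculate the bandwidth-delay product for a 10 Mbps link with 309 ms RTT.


BDP = bandwidth * RTT
= 10 Mbps * 309 ms
= 10 * 1e6 * 309 / 1000 bits
= 3090000 bits
= 386250 bytes
= 377.1973 KB
BDP = 3090000 bits (386250 bytes)


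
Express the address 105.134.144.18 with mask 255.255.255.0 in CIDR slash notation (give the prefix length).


Binary: 11111111.11111111.11111111.00000000
Count leading 1s
Prefix: /24


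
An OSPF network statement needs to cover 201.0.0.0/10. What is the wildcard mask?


Subnet mask: 255.192.0.0
Wildcard = 255.255.255.255 - subnet mask
255 - 255 = 0
255 - 192 = 63
255 - 0 = 255
255 - 0 = 255
Wildcard: 0.63.255.255


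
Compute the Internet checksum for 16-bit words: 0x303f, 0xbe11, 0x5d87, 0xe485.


Sum all words (with carry folding):
+ 0x303f = 0x303f
+ 0xbe11 = 0xee50
+ 0x5d87 = 0x4bd8
+ 0xe485 = 0x305e
One's complement: ~0x305e
Checksum = 0xcfa1


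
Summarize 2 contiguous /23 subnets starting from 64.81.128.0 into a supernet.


Original prefix: /23
Number of subnets: 2 = 2^1
New prefix = 23 - 1 = 22
Supernet: 64.81.128.0/22


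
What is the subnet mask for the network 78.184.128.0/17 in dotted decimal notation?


/17 means 17 network bits, 15 host bits
Binary: 11111111111111111000000000000000
Mask: 255.255.128.0


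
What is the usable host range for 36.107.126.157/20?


Network: 36.107.112.0
Broadcast: 36.107.127.255
First usable = network + 1
Last usable = broadcast - 1
Range: 36.107.112.1 to 36.107.127.254


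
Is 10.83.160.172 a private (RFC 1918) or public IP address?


RFC 1918 private ranges:
  10.0.0.0/8 (10.0.0.0 - 10.255.255.255)
  172.16.0.0/12 (172.16.0.0 - 172.31.255.255)
  192.168.0.0/16 (192.168.0.0 - 192.168.255.255)
Private (in 10.0.0.0/8)


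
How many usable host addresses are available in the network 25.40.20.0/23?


Host bits = 32 - 23 = 9
Total addresses = 2^9 = 512
Usable = total - 2 (network and broadcast)
Usable hosts: 510


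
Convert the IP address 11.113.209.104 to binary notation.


11 = 00001011
113 = 01110001
209 = 11010001
104 = 01101000
Binary: 00001011.01110001.11010001.01101000


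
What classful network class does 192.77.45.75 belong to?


First octet: 192
Binary: 11000000
110xxxxx -> Class C (192-223)
Class C, default mask 255.255.255.0 (/24)


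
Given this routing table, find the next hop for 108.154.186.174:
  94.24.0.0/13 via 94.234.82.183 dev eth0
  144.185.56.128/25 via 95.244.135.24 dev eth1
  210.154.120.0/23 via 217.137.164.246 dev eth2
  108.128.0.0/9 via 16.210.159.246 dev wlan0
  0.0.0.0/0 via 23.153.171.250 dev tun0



Longest prefix match for 108.154.186.174:
  /13 94.24.0.0: no
  /25 144.185.56.128: no
  /23 210.154.120.0: no
  /9 108.128.0.0: MATCH
  /0 0.0.0.0: MATCH
Selected: next-hop 16.210.159.246 via wlan0 (matched /9)


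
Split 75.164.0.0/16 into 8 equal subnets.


New prefix = 16 + 3 = 19
Each subnet has 8192 addresses
  75.164.0.0/19
  75.164.32.0/19
  75.164.64.0/19
  75.164.96.0/19
  75.164.128.0/19
  75.164.160.0/19
  75.164.192.0/19
  75.164.224.0/19
Subnets: 75.164.0.0/19, 75.164.32.0/19, 75.164.64.0/19, 75.164.96.0/19, 75.164.128.0/19, 75.164.160.0/19, 75.164.192.0/19, 75.164.224.0/19


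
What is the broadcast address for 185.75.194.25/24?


Network: 185.75.194.0/24
Host bits = 8
Set all host bits to 1:
Broadcast: 185.75.194.255


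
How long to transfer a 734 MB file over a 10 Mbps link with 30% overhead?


Effective throughput = 10 * (1 - 30/100) = 7 Mbps
File size in Mb = 734 * 8 = 5872 Mb
Time = 5872 / 7
Time = 838.8571 seconds


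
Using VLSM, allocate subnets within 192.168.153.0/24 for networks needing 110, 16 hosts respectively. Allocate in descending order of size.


110 hosts -> /25 (126 usable): 192.168.153.0/25
16 hosts -> /27 (30 usable): 192.168.153.128/27
Allocation: 192.168.153.0/25 (110 hosts, 126 usable); 192.168.153.128/27 (16 hosts, 30 usable)


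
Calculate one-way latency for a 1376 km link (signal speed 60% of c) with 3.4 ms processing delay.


Speed = 0.6 * 3e5 km/s = 180000 km/s
Propagation delay = 1376 / 180000 = 0.0076 s = 7.6444 ms
Processing delay = 3.4 ms
Total one-way latency = 11.0444 ms


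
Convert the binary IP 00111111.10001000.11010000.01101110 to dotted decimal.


00111111 = 63
10001000 = 136
11010000 = 208
01101110 = 110
IP: 63.136.208.110


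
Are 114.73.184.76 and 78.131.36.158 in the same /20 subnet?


Mask: 255.255.240.0
114.73.184.76 AND mask = 114.73.176.0
78.131.36.158 AND mask = 78.131.32.0
No, different subnets (114.73.176.0 vs 78.131.32.0)


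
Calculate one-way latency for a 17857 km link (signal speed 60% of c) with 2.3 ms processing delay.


Speed = 0.6 * 3e5 km/s = 180000 km/s
Propagation delay = 17857 / 180000 = 0.0992 s = 99.2056 ms
Processing delay = 2.3 ms
Total one-way latency = 101.5056 ms


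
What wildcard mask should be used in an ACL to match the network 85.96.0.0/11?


Subnet mask: 255.224.0.0
Wildcard = 255.255.255.255 - subnet mask
255 - 255 = 0
255 - 224 = 31
255 - 0 = 255
255 - 0 = 255
Wildcard: 0.31.255.255


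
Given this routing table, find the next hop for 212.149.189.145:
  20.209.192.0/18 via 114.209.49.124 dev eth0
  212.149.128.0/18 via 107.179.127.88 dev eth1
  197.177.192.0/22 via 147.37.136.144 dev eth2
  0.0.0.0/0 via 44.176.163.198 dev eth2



Longest prefix match for 212.149.189.145:
  /18 20.209.192.0: no
  /18 212.149.128.0: MATCH
  /22 197.177.192.0: no
  /0 0.0.0.0: MATCH
Selected: next-hop 107.179.127.88 via eth1 (matched /18)


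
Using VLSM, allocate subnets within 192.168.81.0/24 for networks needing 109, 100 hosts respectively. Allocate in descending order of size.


109 hosts -> /25 (126 usable): 192.168.81.0/25
100 hosts -> /25 (126 usable): 192.168.81.128/25
Allocation: 192.168.81.0/25 (109 hosts, 126 usable); 192.168.81.128/25 (100 hosts, 126 usable)


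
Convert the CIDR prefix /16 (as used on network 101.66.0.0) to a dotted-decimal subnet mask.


/16 means 16 network bits, 16 host bits
Binary: 11111111111111110000000000000000
Mask: 255.255.0.0


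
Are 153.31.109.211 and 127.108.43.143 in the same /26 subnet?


Mask: 255.255.255.192
153.31.109.211 AND mask = 153.31.109.192
127.108.43.143 AND mask = 127.108.43.128
No, different subnets (153.31.109.192 vs 127.108.43.128)


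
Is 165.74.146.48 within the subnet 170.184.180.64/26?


Subnet network: 170.184.180.64
Test IP AND mask: 165.74.146.0
No, 165.74.146.48 is not in 170.184.180.64/26


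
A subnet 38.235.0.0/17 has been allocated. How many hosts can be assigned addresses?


Host bits = 32 - 17 = 15
Total addresses = 2^15 = 32768
Usable = total - 2 (network and broadcast)
Usable hosts: 32766


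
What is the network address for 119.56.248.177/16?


IP:   01110111.00111000.11111000.10110001
Mask: 11111111.11111111.00000000.00000000
AND operation:
Net:  01110111.00111000.00000000.00000000
Network: 119.56.0.0/16


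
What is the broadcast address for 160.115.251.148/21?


Network: 160.115.248.0/21
Host bits = 11
Set all host bits to 1:
Broadcast: 160.115.255.255


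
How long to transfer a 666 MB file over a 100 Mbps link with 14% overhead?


Effective throughput = 100 * (1 - 14/100) = 86 Mbps
File size in Mb = 666 * 8 = 5328 Mb
Time = 5328 / 86
Time = 61.9535 seconds


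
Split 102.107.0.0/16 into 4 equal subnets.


New prefix = 16 + 2 = 18
Each subnet has 16384 addresses
  102.107.0.0/18
  102.107.64.0/18
  102.107.128.0/18
  102.107.192.0/18
Subnets: 102.107.0.0/18, 102.107.64.0/18, 102.107.128.0/18, 102.107.192.0/18


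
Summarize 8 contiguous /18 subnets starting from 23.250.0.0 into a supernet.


Original prefix: /18
Number of subnets: 8 = 2^3
New prefix = 18 - 3 = 15
Supernet: 23.250.0.0/15


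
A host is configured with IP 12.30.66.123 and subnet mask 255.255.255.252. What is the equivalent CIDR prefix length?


Binary: 11111111.11111111.11111111.11111100
Count leading 1s
Prefix: /30


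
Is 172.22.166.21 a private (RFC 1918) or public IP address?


RFC 1918 private ranges:
  10.0.0.0/8 (10.0.0.0 - 10.255.255.255)
  172.16.0.0/12 (172.16.0.0 - 172.31.255.255)
  192.168.0.0/16 (192.168.0.0 - 192.168.255.255)
Private (in 172.16.0.0/12)


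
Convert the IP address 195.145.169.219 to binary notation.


195 = 11000011
145 = 10010001
169 = 10101001
219 = 11011011
Binary: 11000011.10010001.10101001.11011011


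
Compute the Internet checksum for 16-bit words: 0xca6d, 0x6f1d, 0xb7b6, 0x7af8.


Sum all words (with carry folding):
+ 0xca6d = 0xca6d
+ 0x6f1d = 0x398b
+ 0xb7b6 = 0xf141
+ 0x7af8 = 0x6c3a
One's complement: ~0x6c3a
Checksum = 0x93c5


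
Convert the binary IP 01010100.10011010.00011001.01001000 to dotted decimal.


01010100 = 84
10011010 = 154
00011001 = 25
01001000 = 72
IP: 84.154.25.72


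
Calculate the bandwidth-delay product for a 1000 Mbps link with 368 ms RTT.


BDP = bandwidth * RTT
= 1000 Mbps * 368 ms
= 1000 * 1e6 * 368 / 1000 bits
= 368000000 bits
= 46000000 bytes
= 44921.875 KB
BDP = 368000000 bits (46000000 bytes)


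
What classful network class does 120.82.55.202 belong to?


First octet: 120
Binary: 01111000
0xxxxxxx -> Class A (1-126)
Class A, default mask 255.0.0.0 (/8)


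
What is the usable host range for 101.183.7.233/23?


Network: 101.183.6.0
Broadcast: 101.183.7.255
First usable = network + 1
Last usable = broadcast - 1
Range: 101.183.6.1 to 101.183.7.254


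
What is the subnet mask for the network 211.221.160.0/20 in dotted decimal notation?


/20 means 20 network bits, 12 host bits
Binary: 11111111111111111111000000000000
Mask: 255.255.240.0


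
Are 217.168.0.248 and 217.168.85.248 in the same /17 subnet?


Mask: 255.255.128.0
217.168.0.248 AND mask = 217.168.0.0
217.168.85.248 AND mask = 217.168.0.0
Yes, same subnet (217.168.0.0)


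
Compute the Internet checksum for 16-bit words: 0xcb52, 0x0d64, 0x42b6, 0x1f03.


Sum all words (with carry folding):
+ 0xcb52 = 0xcb52
+ 0x0d64 = 0xd8b6
+ 0x42b6 = 0x1b6d
+ 0x1f03 = 0x3a70
One's complement: ~0x3a70
Checksum = 0xc58f


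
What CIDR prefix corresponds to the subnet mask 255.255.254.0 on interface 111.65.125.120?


Binary: 11111111.11111111.11111110.00000000
Count leading 1s
Prefix: /23


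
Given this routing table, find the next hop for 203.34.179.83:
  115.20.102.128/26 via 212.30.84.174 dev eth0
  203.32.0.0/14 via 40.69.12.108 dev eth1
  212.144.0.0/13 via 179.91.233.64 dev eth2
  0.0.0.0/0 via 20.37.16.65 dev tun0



Longest prefix match for 203.34.179.83:
  /26 115.20.102.128: no
  /14 203.32.0.0: MATCH
  /13 212.144.0.0: no
  /0 0.0.0.0: MATCH
Selected: next-hop 40.69.12.108 via eth1 (matched /14)


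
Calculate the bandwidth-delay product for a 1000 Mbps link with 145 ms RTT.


BDP = bandwidth * RTT
= 1000 Mbps * 145 ms
= 1000 * 1e6 * 145 / 1000 bits
= 145000000 bits
= 18125000 bytes
= 17700.1953 KB
BDP = 145000000 bits (18125000 bytes)


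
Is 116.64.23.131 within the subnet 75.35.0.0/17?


Subnet network: 75.35.0.0
Test IP AND mask: 116.64.0.0
No, 116.64.23.131 is not in 75.35.0.0/17


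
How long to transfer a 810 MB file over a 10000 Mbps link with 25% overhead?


Effective throughput = 10000 * (1 - 25/100) = 7500 Mbps
File size in Mb = 810 * 8 = 6480 Mb
Time = 6480 / 7500
Time = 0.864 seconds


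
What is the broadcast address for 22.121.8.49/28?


Network: 22.121.8.48/28
Host bits = 4
Set all host bits to 1:
Broadcast: 22.121.8.63


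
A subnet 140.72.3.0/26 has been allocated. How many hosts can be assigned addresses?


Host bits = 32 - 26 = 6
Total addresses = 2^6 = 64
Usable = total - 2 (network and broadcast)
Usable hosts: 62


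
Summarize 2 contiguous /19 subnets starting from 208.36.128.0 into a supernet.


Original prefix: /19
Number of subnets: 2 = 2^1
New prefix = 19 - 1 = 18
Supernet: 208.36.128.0/18


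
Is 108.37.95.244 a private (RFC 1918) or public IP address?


RFC 1918 private ranges:
  10.0.0.0/8 (10.0.0.0 - 10.255.255.255)
  172.16.0.0/12 (172.16.0.0 - 172.31.255.255)
  192.168.0.0/16 (192.168.0.0 - 192.168.255.255)
Public (not in any RFC 1918 range)


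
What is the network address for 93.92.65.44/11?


IP:   01011101.01011100.01000001.00101100
Mask: 11111111.11100000.00000000.00000000
AND operation:
Net:  01011101.01000000.00000000.00000000
Network: 93.64.0.0/11


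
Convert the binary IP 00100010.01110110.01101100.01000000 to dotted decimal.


00100010 = 34
01110110 = 118
01101100 = 108
01000000 = 64
IP: 34.118.108.64


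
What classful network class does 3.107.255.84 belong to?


First octet: 3
Binary: 00000011
0xxxxxxx -> Class A (1-126)
Class A, default mask 255.0.0.0 (/8)


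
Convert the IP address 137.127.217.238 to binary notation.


137 = 10001001
127 = 01111111
217 = 11011001
238 = 11101110
Binary: 10001001.01111111.11011001.11101110


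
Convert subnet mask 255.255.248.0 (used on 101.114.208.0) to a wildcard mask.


Subnet mask: 255.255.248.0
Wildcard = 255.255.255.255 - subnet mask
255 - 255 = 0
255 - 255 = 0
255 - 248 = 7
255 - 0 = 255
Wildcard: 0.0.7.255


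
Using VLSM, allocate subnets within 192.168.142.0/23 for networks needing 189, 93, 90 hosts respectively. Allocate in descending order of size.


189 hosts -> /24 (254 usable): 192.168.142.0/24
93 hosts -> /25 (126 usable): 192.168.143.0/25
90 hosts -> /25 (126 usable): 192.168.143.128/25
Allocation: 192.168.142.0/24 (189 hosts, 254 usable); 192.168.143.0/25 (93 hosts, 126 usable); 192.168.143.128/25 (90 hosts, 126 usable)


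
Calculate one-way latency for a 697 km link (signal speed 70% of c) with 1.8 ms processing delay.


Speed = 0.7 * 3e5 km/s = 210000 km/s
Propagation delay = 697 / 210000 = 0.0033 s = 3.319 ms
Processing delay = 1.8 ms
Total one-way latency = 5.119 ms


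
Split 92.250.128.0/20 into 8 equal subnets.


New prefix = 20 + 3 = 23
Each subnet has 512 addresses
  92.250.128.0/23
  92.250.130.0/23
  92.250.132.0/23
  92.250.134.0/23
  92.250.136.0/23
  92.250.138.0/23
  92.250.140.0/23
  92.250.142.0/23
Subnets: 92.250.128.0/23, 92.250.130.0/23, 92.250.132.0/23, 92.250.134.0/23, 92.250.136.0/23, 92.250.138.0/23, 92.250.140.0/23, 92.250.142.0/23


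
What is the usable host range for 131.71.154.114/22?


Network: 131.71.152.0
Broadcast: 131.71.155.255
First usable = network + 1
Last usable = broadcast - 1
Range: 131.71.152.1 to 131.71.155.254


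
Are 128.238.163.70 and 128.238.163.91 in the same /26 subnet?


Mask: 255.255.255.192
128.238.163.70 AND mask = 128.238.163.64
128.238.163.91 AND mask = 128.238.163.64
Yes, same subnet (128.238.163.64)


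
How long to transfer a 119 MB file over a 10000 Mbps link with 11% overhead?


Effective throughput = 10000 * (1 - 11/100) = 8900 Mbps
File size in Mb = 119 * 8 = 952 Mb
Time = 952 / 8900
Time = 0.107 seconds


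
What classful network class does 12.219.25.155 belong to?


First octet: 12
Binary: 00001100
0xxxxxxx -> Class A (1-126)
Class A, default mask 255.0.0.0 (/8)


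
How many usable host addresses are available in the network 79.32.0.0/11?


Host bits = 32 - 11 = 21
Total addresses = 2^21 = 2097152
Usable = total - 2 (network and broadcast)
Usable hosts: 2097150


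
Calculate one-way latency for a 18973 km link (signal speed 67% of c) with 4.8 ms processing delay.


Speed = 0.67 * 3e5 km/s = 201000 km/s
Propagation delay = 18973 / 201000 = 0.0944 s = 94.393 ms
Processing delay = 4.8 ms
Total one-way latency = 99.193 ms


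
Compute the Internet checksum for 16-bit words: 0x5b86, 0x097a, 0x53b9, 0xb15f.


Sum all words (with carry folding):
+ 0x5b86 = 0x5b86
+ 0x097a = 0x6500
+ 0x53b9 = 0xb8b9
+ 0xb15f = 0x6a19
One's complement: ~0x6a19
Checksum = 0x95e6


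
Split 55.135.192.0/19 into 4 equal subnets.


New prefix = 19 + 2 = 21
Each subnet has 2048 addresses
  55.135.192.0/21
  55.135.200.0/21
  55.135.208.0/21
  55.135.216.0/21
Subnets: 55.135.192.0/21, 55.135.200.0/21, 55.135.208.0/21, 55.135.216.0/21


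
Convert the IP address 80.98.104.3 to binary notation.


80 = 01010000
98 = 01100010
104 = 01101000
3 = 00000011
Binary: 01010000.01100010.01101000.00000011


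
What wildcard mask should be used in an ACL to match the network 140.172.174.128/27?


Subnet mask: 255.255.255.224
Wildcard = 255.255.255.255 - subnet mask
255 - 255 = 0
255 - 255 = 0
255 - 255 = 0
255 - 224 = 31
Wildcard: 0.0.0.31


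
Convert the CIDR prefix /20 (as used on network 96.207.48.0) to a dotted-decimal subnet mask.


/20 means 20 network bits, 12 host bits
Binary: 11111111111111111111000000000000
Mask: 255.255.240.0


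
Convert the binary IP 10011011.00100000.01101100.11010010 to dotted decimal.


10011011 = 155
00100000 = 32
01101100 = 108
11010010 = 210
IP: 155.32.108.210


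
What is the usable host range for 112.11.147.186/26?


Network: 112.11.147.128
Broadcast: 112.11.147.191
First usable = network + 1
Last usable = broadcast - 1
Range: 112.11.147.129 to 112.11.147.190


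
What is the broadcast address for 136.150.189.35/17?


Network: 136.150.128.0/17
Host bits = 15
Set all host bits to 1:
Broadcast: 136.150.255.255


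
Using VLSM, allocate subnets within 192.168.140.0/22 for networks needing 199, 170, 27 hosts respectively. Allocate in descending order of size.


199 hosts -> /24 (254 usable): 192.168.140.0/24
170 hosts -> /24 (254 usable): 192.168.141.0/24
27 hosts -> /27 (30 usable): 192.168.142.0/27
Allocation: 192.168.140.0/24 (199 hosts, 254 usable); 192.168.141.0/24 (170 hosts, 254 usable); 192.168.142.0/27 (27 hosts, 30 usable)


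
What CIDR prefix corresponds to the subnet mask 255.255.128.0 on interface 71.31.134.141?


Binary: 11111111.11111111.10000000.00000000
Count leading 1s
Prefix: /17


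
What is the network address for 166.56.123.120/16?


IP:   10100110.00111000.01111011.01111000
Mask: 11111111.11111111.00000000.00000000
AND operation:
Net:  10100110.00111000.00000000.00000000
Network: 166.56.0.0/16


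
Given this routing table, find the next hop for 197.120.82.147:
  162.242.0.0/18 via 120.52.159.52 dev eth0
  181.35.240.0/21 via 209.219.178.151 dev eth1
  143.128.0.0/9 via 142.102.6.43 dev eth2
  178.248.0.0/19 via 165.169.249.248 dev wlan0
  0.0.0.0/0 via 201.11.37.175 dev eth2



Longest prefix match for 197.120.82.147:
  /18 162.242.0.0: no
  /21 181.35.240.0: no
  /9 143.128.0.0: no
  /19 178.248.0.0: no
  /0 0.0.0.0: MATCH
Selected: next-hop 201.11.37.175 via eth2 (matched /0)


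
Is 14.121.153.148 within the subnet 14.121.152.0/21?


Subnet network: 14.121.152.0
Test IP AND mask: 14.121.152.0
Yes, 14.121.153.148 is in 14.121.152.0/21


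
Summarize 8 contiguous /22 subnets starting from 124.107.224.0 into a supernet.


Original prefix: /22
Number of subnets: 8 = 2^3
New prefix = 22 - 3 = 19
Supernet: 124.107.224.0/19


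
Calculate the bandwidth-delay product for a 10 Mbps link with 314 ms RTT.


BDP = bandwidth * RTT
= 10 Mbps * 314 ms
= 10 * 1e6 * 314 / 1000 bits
= 3140000 bits
= 392500 bytes
= 383.3008 KB
BDP = 3140000 bits (392500 bytes)


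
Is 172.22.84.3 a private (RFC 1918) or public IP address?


RFC 1918 private ranges:
  10.0.0.0/8 (10.0.0.0 - 10.255.255.255)
  172.16.0.0/12 (172.16.0.0 - 172.31.255.255)
  192.168.0.0/16 (192.168.0.0 - 192.168.255.255)
Private (in 172.16.0.0/12)


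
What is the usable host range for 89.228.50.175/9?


Network: 89.128.0.0
Broadcast: 89.255.255.255
First usable = network + 1
Last usable = broadcast - 1
Range: 89.128.0.1 to 89.255.255.254


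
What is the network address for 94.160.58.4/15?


IP:   01011110.10100000.00111010.00000100
Mask: 11111111.11111110.00000000.00000000
AND operation:
Net:  01011110.10100000.00000000.00000000
Network: 94.160.0.0/15


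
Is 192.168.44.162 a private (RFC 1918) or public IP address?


RFC 1918 private ranges:
  10.0.0.0/8 (10.0.0.0 - 10.255.255.255)
  172.16.0.0/12 (172.16.0.0 - 172.31.255.255)
  192.168.0.0/16 (192.168.0.0 - 192.168.255.255)
Private (in 192.168.0.0/16)


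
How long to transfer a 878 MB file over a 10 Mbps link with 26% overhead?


Effective throughput = 10 * (1 - 26/100) = 7.4 Mbps
File size in Mb = 878 * 8 = 7024 Mb
Time = 7024 / 7.4
Time = 949.1892 seconds


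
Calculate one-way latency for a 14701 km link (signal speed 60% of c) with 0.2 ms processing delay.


Speed = 0.6 * 3e5 km/s = 180000 km/s
Propagation delay = 14701 / 180000 = 0.0817 s = 81.6722 ms
Processing delay = 0.2 ms
Total one-way latency = 81.8722 ms


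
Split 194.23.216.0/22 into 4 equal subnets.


New prefix = 22 + 2 = 24
Each subnet has 256 addresses
  194.23.216.0/24
  194.23.217.0/24
  194.23.218.0/24
  194.23.219.0/24
Subnets: 194.23.216.0/24, 194.23.217.0/24, 194.23.218.0/24, 194.23.219.0/24


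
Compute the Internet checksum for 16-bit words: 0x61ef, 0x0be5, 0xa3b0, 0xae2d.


Sum all words (with carry folding):
+ 0x61ef = 0x61ef
+ 0x0be5 = 0x6dd4
+ 0xa3b0 = 0x1185
+ 0xae2d = 0xbfb2
One's complement: ~0xbfb2
Checksum = 0x404d


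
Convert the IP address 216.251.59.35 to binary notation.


216 = 11011000
251 = 11111011
59 = 00111011
35 = 00100011
Binary: 11011000.11111011.00111011.00100011


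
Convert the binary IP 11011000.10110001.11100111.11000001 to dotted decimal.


11011000 = 216
10110001 = 177
11100111 = 231
11000001 = 193
IP: 216.177.231.193


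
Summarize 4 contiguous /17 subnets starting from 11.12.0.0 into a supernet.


Original prefix: /17
Number of subnets: 4 = 2^2
New prefix = 17 - 2 = 15
Supernet: 11.12.0.0/15


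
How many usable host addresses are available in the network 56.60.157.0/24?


Host bits = 32 - 24 = 8
Total addresses = 2^8 = 256
Usable = total - 2 (network and broadcast)
Usable hosts: 254


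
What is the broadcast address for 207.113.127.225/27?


Network: 207.113.127.224/27
Host bits = 5
Set all host bits to 1:
Broadcast: 207.113.127.255


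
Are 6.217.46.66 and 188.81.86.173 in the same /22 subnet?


Mask: 255.255.252.0
6.217.46.66 AND mask = 6.217.44.0
188.81.86.173 AND mask = 188.81.84.0
No, different subnets (6.217.44.0 vs 188.81.84.0)


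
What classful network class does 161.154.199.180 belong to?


First octet: 161
Binary: 10100001
10xxxxxx -> Class B (128-191)
Class B, default mask 255.255.0.0 (/16)


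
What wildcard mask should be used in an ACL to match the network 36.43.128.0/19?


Subnet mask: 255.255.224.0
Wildcard = 255.255.255.255 - subnet mask
255 - 255 = 0
255 - 255 = 0
255 - 224 = 31
255 - 0 = 255
Wildcard: 0.0.31.255


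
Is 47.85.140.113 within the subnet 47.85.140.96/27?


Subnet network: 47.85.140.96
Test IP AND mask: 47.85.140.96
Yes, 47.85.140.113 is in 47.85.140.96/27


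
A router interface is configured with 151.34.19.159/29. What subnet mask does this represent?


/29 means 29 network bits, 3 host bits
Binary: 11111111111111111111111111111000
Mask: 255.255.255.248


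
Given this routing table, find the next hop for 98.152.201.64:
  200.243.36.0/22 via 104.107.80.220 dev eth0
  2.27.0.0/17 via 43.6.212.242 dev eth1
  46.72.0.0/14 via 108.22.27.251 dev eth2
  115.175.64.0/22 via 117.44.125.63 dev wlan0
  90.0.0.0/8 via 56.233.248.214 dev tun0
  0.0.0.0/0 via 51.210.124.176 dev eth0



Longest prefix match for 98.152.201.64:
  /22 200.243.36.0: no
  /17 2.27.0.0: no
  /14 46.72.0.0: no
  /22 115.175.64.0: no
  /8 90.0.0.0: no
  /0 0.0.0.0: MATCH
Selected: next-hop 51.210.124.176 via eth0 (matched /0)


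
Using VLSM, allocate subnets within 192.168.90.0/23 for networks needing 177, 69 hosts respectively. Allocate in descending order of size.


177 hosts -> /24 (254 usable): 192.168.90.0/24
69 hosts -> /25 (126 usable): 192.168.91.0/25
Allocation: 192.168.90.0/24 (177 hosts, 254 usable); 192.168.91.0/25 (69 hosts, 126 usable)


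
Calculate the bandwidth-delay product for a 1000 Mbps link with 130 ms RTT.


BDP = bandwidth * RTT
= 1000 Mbps * 130 ms
= 1000 * 1e6 * 130 / 1000 bits
= 130000000 bits
= 16250000 bytes
= 15869.1406 KB
BDP = 130000000 bits (16250000 bytes)


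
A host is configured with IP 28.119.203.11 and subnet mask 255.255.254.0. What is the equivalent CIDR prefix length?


Binary: 11111111.11111111.11111110.00000000
Count leading 1s
Prefix: /23


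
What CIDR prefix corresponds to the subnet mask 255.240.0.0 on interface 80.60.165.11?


Binary: 11111111.11110000.00000000.00000000
Count leading 1s
Prefix: /12


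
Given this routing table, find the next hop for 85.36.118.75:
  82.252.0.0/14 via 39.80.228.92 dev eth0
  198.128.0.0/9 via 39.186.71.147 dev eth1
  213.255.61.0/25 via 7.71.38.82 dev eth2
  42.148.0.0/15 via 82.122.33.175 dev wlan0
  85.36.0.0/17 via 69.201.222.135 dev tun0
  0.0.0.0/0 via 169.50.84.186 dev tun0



Longest prefix match for 85.36.118.75:
  /14 82.252.0.0: no
  /9 198.128.0.0: no
  /25 213.255.61.0: no
  /15 42.148.0.0: no
  /17 85.36.0.0: MATCH
  /0 0.0.0.0: MATCH
Selected: next-hop 69.201.222.135 via tun0 (matched /17)


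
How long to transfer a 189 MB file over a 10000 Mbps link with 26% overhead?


Effective throughput = 10000 * (1 - 26/100) = 7400 Mbps
File size in Mb = 189 * 8 = 1512 Mb
Time = 1512 / 7400
Time = 0.2043 seconds


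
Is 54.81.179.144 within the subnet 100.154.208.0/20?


Subnet network: 100.154.208.0
Test IP AND mask: 54.81.176.0
No, 54.81.179.144 is not in 100.154.208.0/20


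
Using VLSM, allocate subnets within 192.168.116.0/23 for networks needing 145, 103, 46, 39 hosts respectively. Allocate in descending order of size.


145 hosts -> /24 (254 usable): 192.168.116.0/24
103 hosts -> /25 (126 usable): 192.168.117.0/25
46 hosts -> /26 (62 usable): 192.168.117.128/26
39 hosts -> /26 (62 usable): 192.168.117.192/26
Allocation: 192.168.116.0/24 (145 hosts, 254 usable); 192.168.117.0/25 (103 hosts, 126 usable); 192.168.117.128/26 (46 hosts, 62 usable); 192.168.117.192/26 (39 hosts, 62 usable)


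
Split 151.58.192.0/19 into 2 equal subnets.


New prefix = 19 + 1 = 20
Each subnet has 4096 addresses
  151.58.192.0/20
  151.58.208.0/20
Subnets: 151.58.192.0/20, 151.58.208.0/20


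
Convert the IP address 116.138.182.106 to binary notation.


116 = 01110100
138 = 10001010
182 = 10110110
106 = 01101010
Binary: 01110100.10001010.10110110.01101010


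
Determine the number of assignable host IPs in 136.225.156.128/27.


Host bits = 32 - 27 = 5
Total addresses = 2^5 = 32
Usable = total - 2 (network and broadcast)
Usable hosts: 30
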